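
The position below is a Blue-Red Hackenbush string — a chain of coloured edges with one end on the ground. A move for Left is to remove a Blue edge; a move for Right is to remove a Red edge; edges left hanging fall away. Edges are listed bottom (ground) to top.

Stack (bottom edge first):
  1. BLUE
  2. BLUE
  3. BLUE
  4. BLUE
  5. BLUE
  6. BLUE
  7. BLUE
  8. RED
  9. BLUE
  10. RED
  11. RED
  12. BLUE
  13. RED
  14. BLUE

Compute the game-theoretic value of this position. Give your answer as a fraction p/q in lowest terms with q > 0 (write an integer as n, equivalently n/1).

843/128

Recurse on prefixes of the 14-edge string BLUE BLUE BLUE BLUE BLUE BLUE BLUE RED BLUE RED RED BLUE RED BLUE:
G_1 [B]  L=[0]  R=[∅]  gives 1
G_2 [BB]  L=[0,1]  R=[∅]  gives 2
G_3 [BBB]  L=[0,1,2]  R=[∅]  gives 3
G_4 [BBBB]  L=[0,1,2,3]  R=[∅]  gives 4
G_5 [BBBBB]  L=[0,1,2,3,4]  R=[∅]  gives 5
G_6 [BBBBBB]  L=[0,1,2,3,4,5]  R=[∅]  gives 6
G_7 [BBBBBBB]  L=[0,1,2,3,4,5,6]  R=[∅]  gives 7
G_8 [BBBBBBBR]  L=[0,1,2,3,4,5,6]  R=[7]  gives 13/2
G_9 [BBBBBBBRB]  L=[0,1,2,3,4,5,6,13/2]  R=[7]  gives 27/4
G_10 [BBBBBBBRBR]  L=[0,1,2,3,4,5,6,13/2]  R=[27/4,7]  gives 53/8
G_11 [BBBBBBBRBRR]  L=[0,1,2,3,4,5,6,13/2]  R=[53/8,27/4,7]  gives 105/16
G_12 [BBBBBBBRBRRB]  L=[0,1,2,3,4,5,6,13/2,105/16]  R=[53/8,27/4,7]  gives 211/32
G_13 [BBBBBBBRBRRBR]  L=[0,1,2,3,4,5,6,13/2,105/16]  R=[211/32,53/8,27/4,7]  gives 421/64
G_14 [BBBBBBBRBRRBRB]  L=[0,1,2,3,4,5,6,13/2,105/16,421/64]  R=[211/32,53/8,27/4,7]  gives 843/128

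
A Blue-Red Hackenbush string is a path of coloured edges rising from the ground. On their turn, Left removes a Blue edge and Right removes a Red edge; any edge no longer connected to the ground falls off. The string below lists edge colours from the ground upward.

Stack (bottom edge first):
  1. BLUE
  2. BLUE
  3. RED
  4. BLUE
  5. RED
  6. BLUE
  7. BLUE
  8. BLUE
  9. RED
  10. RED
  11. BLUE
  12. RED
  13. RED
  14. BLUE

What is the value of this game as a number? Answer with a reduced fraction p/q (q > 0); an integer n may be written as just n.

7059/4096

Prefix values for BLUE BLUE RED BLUE RED BLUE BLUE BLUE RED RED BLUE RED RED BLUE via {L|R} + simplicity:
edge 1 of 14 (BLUE): { 0 | ∅ } => 1
edge 2 of 14 (BLUE): { 0, 1 | ∅ } => 2
edge 3 of 14 (RED): { 0, 1 | 2 } => 3/2
edge 4 of 14 (BLUE): { 0, 1, 3/2 | 2 } => 7/4
edge 5 of 14 (RED): { 0, 1, 3/2 | 7/4, 2 } => 13/8
edge 6 of 14 (BLUE): { 0, 1, 3/2, 13/8 | 7/4, 2 } => 27/16
edge 7 of 14 (BLUE): { 0, 1, 3/2, 13/8, 27/16 | 7/4, 2 } => 55/32
edge 8 of 14 (BLUE): { 0, 1, 3/2, 13/8, 27/16, 55/32 | 7/4, 2 } => 111/64
edge 9 of 14 (RED): { 0, 1, 3/2, 13/8, 27/16, 55/32 | 111/64, 7/4, 2 } => 221/128
edge 10 of 14 (RED): { 0, 1, 3/2, 13/8, 27/16, 55/32 | 221/128, 111/64, 7/4, 2 } => 441/256
edge 11 of 14 (BLUE): { 0, 1, 3/2, 13/8, 27/16, 55/32, 441/256 | 221/128, 111/64, 7/4, 2 } => 883/512
edge 12 of 14 (RED): { 0, 1, 3/2, 13/8, 27/16, 55/32, 441/256 | 883/512, 221/128, 111/64, 7/4, 2 } => 1765/1024
edge 13 of 14 (RED): { 0, 1, 3/2, 13/8, 27/16, 55/32, 441/256 | 1765/1024, 883/512, 221/128, 111/64, 7/4, 2 } => 3529/2048
edge 14 of 14 (BLUE): { 0, 1, 3/2, 13/8, 27/16, 55/32, 441/256, 3529/2048 | 1765/1024, 883/512, 221/128, 111/64, 7/4, 2 } => 7059/4096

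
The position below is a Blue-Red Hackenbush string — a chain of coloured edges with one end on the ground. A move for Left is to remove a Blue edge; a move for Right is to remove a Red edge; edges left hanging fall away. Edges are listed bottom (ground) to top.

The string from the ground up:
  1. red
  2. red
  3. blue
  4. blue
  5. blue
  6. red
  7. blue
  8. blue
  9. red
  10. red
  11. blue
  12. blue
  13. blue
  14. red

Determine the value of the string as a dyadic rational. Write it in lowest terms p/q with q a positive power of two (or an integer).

Prefix values for red red blue blue blue red blue blue red red blue blue blue red via {L|R} + simplicity:
value(r) = { (no moves) | 0 } => -1
value(rr) = { (no moves) | -1; 0 } => -2
value(rrb) = { -2 | -1; 0 } => -3/2
value(rrbb) = { -2; -3/2 | -1; 0 } => -5/4
value(rrbbb) = { -2; -3/2; -5/4 | -1; 0 } => -9/8
value(rrbbbr) = { -2; -3/2; -5/4 | -9/8; -1; 0 } => -19/16
value(rrbbbrb) = { -2; -3/2; -5/4; -19/16 | -9/8; -1; 0 } => -37/32
value(rrbbbrbb) = { -2; -3/2; -5/4; -19/16; -37/32 | -9/8; -1; 0 } => -73/64
value(rrbbbrbbr) = { -2; -3/2; -5/4; -19/16; -37/32 | -73/64; -9/8; -1; 0 } => -147/128
value(rrbbbrbbrr) = { -2; -3/2; -5/4; -19/16; -37/32 | -147/128; -73/64; -9/8; -1; 0 } => -295/256
value(rrbbbrbbrrb) = { -2; -3/2; -5/4; -19/16; -37/32; -295/256 | -147/128; -73/64; -9/8; -1; 0 } => -589/512
value(rrbbbrbbrrbb) = { -2; -3/2; -5/4; -19/16; -37/32; -295/256; -589/512 | -147/128; -73/64; -9/8; -1; 0 } => -1177/1024
value(rrbbbrbbrrbbb) = { -2; -3/2; -5/4; -19/16; -37/32; -295/256; -589/512; -1177/1024 | -147/128; -73/64; -9/8; -1; 0 } => -2353/2048
value(rrbbbrbbrrbbbr) = { -2; -3/2; -5/4; -19/16; -37/32; -295/256; -589/512; -1177/1024 | -2353/2048; -147/128; -73/64; -9/8; -1; 0 } => -4707/4096

-4707/4096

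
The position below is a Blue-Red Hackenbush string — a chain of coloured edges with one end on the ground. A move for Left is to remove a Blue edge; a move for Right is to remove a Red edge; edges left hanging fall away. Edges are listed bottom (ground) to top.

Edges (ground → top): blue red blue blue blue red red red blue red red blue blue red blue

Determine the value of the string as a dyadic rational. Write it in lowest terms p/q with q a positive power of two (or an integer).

14491/16384

Build val(s[:k]) for k = 1..15, string s = blue red blue blue blue red red red blue red red blue blue red blue.
val_1 [b]  L=[0]  R=[∅]  => 1
val_2 [br]  L=[0]  R=[1]  => 1/2
val_3 [brb]  L=[0 1/2]  R=[1]  => 3/4
val_4 [brbb]  L=[0 1/2 3/4]  R=[1]  => 7/8
val_5 [brbbb]  L=[0 1/2 3/4 7/8]  R=[1]  => 15/16
val_6 [brbbbr]  L=[0 1/2 3/4 7/8]  R=[15/16 1]  => 29/32
val_7 [brbbbrr]  L=[0 1/2 3/4 7/8]  R=[29/32 15/16 1]  => 57/64
val_8 [brbbbrrr]  L=[0 1/2 3/4 7/8]  R=[57/64 29/32 15/16 1]  => 113/128
val_9 [brbbbrrrb]  L=[0 1/2 3/4 7/8 113/128]  R=[57/64 29/32 15/16 1]  => 227/256
val_10 [brbbbrrrbr]  L=[0 1/2 3/4 7/8 113/128]  R=[227/256 57/64 29/32 15/16 1]  => 453/512
val_11 [brbbbrrrbrr]  L=[0 1/2 3/4 7/8 113/128]  R=[453/512 227/256 57/64 29/32 15/16 1]  => 905/1024
val_12 [brbbbrrrbrrb]  L=[0 1/2 3/4 7/8 113/128 905/1024]  R=[453/512 227/256 57/64 29/32 15/16 1]  => 1811/2048
val_13 [brbbbrrrbrrbb]  L=[0 1/2 3/4 7/8 113/128 905/1024 1811/2048]  R=[453/512 227/256 57/64 29/32 15/16 1]  => 3623/4096
val_14 [brbbbrrrbrrbbr]  L=[0 1/2 3/4 7/8 113/128 905/1024 1811/2048]  R=[3623/4096 453/512 227/256 57/64 29/32 15/16 1]  => 7245/8192
val_15 [brbbbrrrbrrbbrb]  L=[0 1/2 3/4 7/8 113/128 905/1024 1811/2048 7245/8192]  R=[3623/4096 453/512 227/256 57/64 29/32 15/16 1]  => 14491/16384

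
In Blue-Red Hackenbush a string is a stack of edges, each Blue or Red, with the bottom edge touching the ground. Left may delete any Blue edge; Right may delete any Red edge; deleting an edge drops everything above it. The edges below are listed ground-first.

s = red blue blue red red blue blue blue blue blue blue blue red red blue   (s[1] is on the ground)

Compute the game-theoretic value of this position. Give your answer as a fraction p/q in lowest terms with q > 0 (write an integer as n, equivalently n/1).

val_1 [r]  L=[none]  R=[0]  gives -1
val_2 [rb]  L=[-1]  R=[0]  gives -1/2
val_3 [rbb]  L=[-1 -1/2]  R=[0]  gives -1/4
val_4 [rbbr]  L=[-1 -1/2]  R=[-1/4 0]  gives -3/8
val_5 [rbbrr]  L=[-1 -1/2]  R=[-3/8 -1/4 0]  gives -7/16
val_6 [rbbrrb]  L=[-1 -1/2 -7/16]  R=[-3/8 -1/4 0]  gives -13/32
val_7 [rbbrrbb]  L=[-1 -1/2 -7/16 -13/32]  R=[-3/8 -1/4 0]  gives -25/64
val_8 [rbbrrbbb]  L=[-1 -1/2 -7/16 -13/32 -25/64]  R=[-3/8 -1/4 0]  gives -49/128
val_9 [rbbrrbbbb]  L=[-1 -1/2 -7/16 -13/32 -25/64 -49/128]  R=[-3/8 -1/4 0]  gives -97/256
val_10 [rbbrrbbbbb]  L=[-1 -1/2 -7/16 -13/32 -25/64 -49/128 -97/256]  R=[-3/8 -1/4 0]  gives -193/512
val_11 [rbbrrbbbbbb]  L=[-1 -1/2 -7/16 -13/32 -25/64 -49/128 -97/256 -193/512]  R=[-3/8 -1/4 0]  gives -385/1024
val_12 [rbbrrbbbbbbb]  L=[-1 -1/2 -7/16 -13/32 -25/64 -49/128 -97/256 -193/512 -385/1024]  R=[-3/8 -1/4 0]  gives -769/2048
val_13 [rbbrrbbbbbbbr]  L=[-1 -1/2 -7/16 -13/32 -25/64 -49/128 -97/256 -193/512 -385/1024]  R=[-769/2048 -3/8 -1/4 0]  gives -1539/4096
val_14 [rbbrrbbbbbbbrr]  L=[-1 -1/2 -7/16 -13/32 -25/64 -49/128 -97/256 -193/512 -385/1024]  R=[-1539/4096 -769/2048 -3/8 -1/4 0]  gives -3079/8192
val_15 [rbbrrbbbbbbbrrb]  L=[-1 -1/2 -7/16 -13/32 -25/64 -49/128 -97/256 -193/512 -385/1024 -3079/8192]  R=[-1539/4096 -769/2048 -3/8 -1/4 0]  gives -6157/16384

-6157/16384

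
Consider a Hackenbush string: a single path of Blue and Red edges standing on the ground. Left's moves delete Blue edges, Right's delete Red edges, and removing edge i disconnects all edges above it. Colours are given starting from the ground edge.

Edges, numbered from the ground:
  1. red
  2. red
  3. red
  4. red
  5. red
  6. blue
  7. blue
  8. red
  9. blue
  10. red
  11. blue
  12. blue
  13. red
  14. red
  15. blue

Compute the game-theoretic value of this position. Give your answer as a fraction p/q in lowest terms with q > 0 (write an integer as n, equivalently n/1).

step 1: add red to get r; options L={ · } R={ 0 } = -1
step 2: add red to get rr; options L={ · } R={ -1 0 } = -2
step 3: add red to get rrr; options L={ · } R={ -2 -1 0 } = -3
step 4: add red to get rrrr; options L={ · } R={ -3 -2 -1 0 } = -4
step 5: add red to get rrrrr; options L={ · } R={ -4 -3 -2 -1 0 } = -5
step 6: add blue to get rrrrrb; options L={ -5 } R={ -4 -3 -2 -1 0 } = -9/2
step 7: add blue to get rrrrrbb; options L={ -5 -9/2 } R={ -4 -3 -2 -1 0 } = -17/4
step 8: add red to get rrrrrbbr; options L={ -5 -9/2 } R={ -17/4 -4 -3 -2 -1 0 } = -35/8
step 9: add blue to get rrrrrbbrb; options L={ -5 -9/2 -35/8 } R={ -17/4 -4 -3 -2 -1 0 } = -69/16
step 10: add red to get rrrrrbbrbr; options L={ -5 -9/2 -35/8 } R={ -69/16 -17/4 -4 -3 -2 -1 0 } = -139/32
step 11: add blue to get rrrrrbbrbrb; options L={ -5 -9/2 -35/8 -139/32 } R={ -69/16 -17/4 -4 -3 -2 -1 0 } = -277/64
step 12: add blue to get rrrrrbbrbrbb; options L={ -5 -9/2 -35/8 -139/32 -277/64 } R={ -69/16 -17/4 -4 -3 -2 -1 0 } = -553/128
step 13: add red to get rrrrrbbrbrbbr; options L={ -5 -9/2 -35/8 -139/32 -277/64 } R={ -553/128 -69/16 -17/4 -4 -3 -2 -1 0 } = -1107/256
step 14: add red to get rrrrrbbrbrbbrr; options L={ -5 -9/2 -35/8 -139/32 -277/64 } R={ -1107/256 -553/128 -69/16 -17/4 -4 -3 -2 -1 0 } = -2215/512
step 15: add blue to get rrrrrbbrbrbbrrb; options L={ -5 -9/2 -35/8 -139/32 -277/64 -2215/512 } R={ -1107/256 -553/128 -69/16 -17/4 -4 -3 -2 -1 0 } = -4429/1024

-4429/1024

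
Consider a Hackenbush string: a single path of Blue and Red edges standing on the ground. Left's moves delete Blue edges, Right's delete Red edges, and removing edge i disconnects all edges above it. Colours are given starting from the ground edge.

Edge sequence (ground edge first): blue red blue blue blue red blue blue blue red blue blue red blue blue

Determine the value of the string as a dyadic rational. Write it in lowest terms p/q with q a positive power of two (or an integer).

15287/16384

step 1: add blue to get b; options L={ 0 } R={  } ⇒ 1
step 2: add red to get br; options L={ 0 } R={ 1 } ⇒ 1/2
step 3: add blue to get brb; options L={ 0 1/2 } R={ 1 } ⇒ 3/4
step 4: add blue to get brbb; options L={ 0 1/2 3/4 } R={ 1 } ⇒ 7/8
step 5: add blue to get brbbb; options L={ 0 1/2 3/4 7/8 } R={ 1 } ⇒ 15/16
step 6: add red to get brbbbr; options L={ 0 1/2 3/4 7/8 } R={ 15/16 1 } ⇒ 29/32
step 7: add blue to get brbbbrb; options L={ 0 1/2 3/4 7/8 29/32 } R={ 15/16 1 } ⇒ 59/64
step 8: add blue to get brbbbrbb; options L={ 0 1/2 3/4 7/8 29/32 59/64 } R={ 15/16 1 } ⇒ 119/128
step 9: add blue to get brbbbrbbb; options L={ 0 1/2 3/4 7/8 29/32 59/64 119/128 } R={ 15/16 1 } ⇒ 239/256
step 10: add red to get brbbbrbbbr; options L={ 0 1/2 3/4 7/8 29/32 59/64 119/128 } R={ 239/256 15/16 1 } ⇒ 477/512
step 11: add blue to get brbbbrbbbrb; options L={ 0 1/2 3/4 7/8 29/32 59/64 119/128 477/512 } R={ 239/256 15/16 1 } ⇒ 955/1024
step 12: add blue to get brbbbrbbbrbb; options L={ 0 1/2 3/4 7/8 29/32 59/64 119/128 477/512 955/1024 } R={ 239/256 15/16 1 } ⇒ 1911/2048
step 13: add red to get brbbbrbbbrbbr; options L={ 0 1/2 3/4 7/8 29/32 59/64 119/128 477/512 955/1024 } R={ 1911/2048 239/256 15/16 1 } ⇒ 3821/4096
step 14: add blue to get brbbbrbbbrbbrb; options L={ 0 1/2 3/4 7/8 29/32 59/64 119/128 477/512 955/1024 3821/4096 } R={ 1911/2048 239/256 15/16 1 } ⇒ 7643/8192
step 15: add blue to get brbbbrbbbrbbrbb; options L={ 0 1/2 3/4 7/8 29/32 59/64 119/128 477/512 955/1024 3821/4096 7643/8192 } R={ 1911/2048 239/256 15/16 1 } ⇒ 15287/16384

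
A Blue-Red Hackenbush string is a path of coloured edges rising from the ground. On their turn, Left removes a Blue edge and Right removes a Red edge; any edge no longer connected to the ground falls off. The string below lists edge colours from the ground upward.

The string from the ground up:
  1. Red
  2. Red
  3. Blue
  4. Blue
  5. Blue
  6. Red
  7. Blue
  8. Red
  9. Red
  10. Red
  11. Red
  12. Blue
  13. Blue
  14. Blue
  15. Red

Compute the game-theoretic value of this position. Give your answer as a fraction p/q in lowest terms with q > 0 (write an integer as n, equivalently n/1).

-9699/8192

v(R) = {  | 0 } gives -1
v(RR) = {  | -1,0 } gives -2
v(RRB) = { -2 | -1,0 } gives -3/2
v(RRBB) = { -2,-3/2 | -1,0 } gives -5/4
v(RRBBB) = { -2,-3/2,-5/4 | -1,0 } gives -9/8
v(RRBBBR) = { -2,-3/2,-5/4 | -9/8,-1,0 } gives -19/16
v(RRBBBRB) = { -2,-3/2,-5/4,-19/16 | -9/8,-1,0 } gives -37/32
v(RRBBBRBR) = { -2,-3/2,-5/4,-19/16 | -37/32,-9/8,-1,0 } gives -75/64
v(RRBBBRBRR) = { -2,-3/2,-5/4,-19/16 | -75/64,-37/32,-9/8,-1,0 } gives -151/128
v(RRBBBRBRRR) = { -2,-3/2,-5/4,-19/16 | -151/128,-75/64,-37/32,-9/8,-1,0 } gives -303/256
v(RRBBBRBRRRR) = { -2,-3/2,-5/4,-19/16 | -303/256,-151/128,-75/64,-37/32,-9/8,-1,0 } gives -607/512
v(RRBBBRBRRRRB) = { -2,-3/2,-5/4,-19/16,-607/512 | -303/256,-151/128,-75/64,-37/32,-9/8,-1,0 } gives -1213/1024
v(RRBBBRBRRRRBB) = { -2,-3/2,-5/4,-19/16,-607/512,-1213/1024 | -303/256,-151/128,-75/64,-37/32,-9/8,-1,0 } gives -2425/2048
v(RRBBBRBRRRRBBB) = { -2,-3/2,-5/4,-19/16,-607/512,-1213/1024,-2425/2048 | -303/256,-151/128,-75/64,-37/32,-9/8,-1,0 } gives -4849/4096
v(RRBBBRBRRRRBBBR) = { -2,-3/2,-5/4,-19/16,-607/512,-1213/1024,-2425/2048 | -4849/4096,-303/256,-151/128,-75/64,-37/32,-9/8,-1,0 } gives -9699/8192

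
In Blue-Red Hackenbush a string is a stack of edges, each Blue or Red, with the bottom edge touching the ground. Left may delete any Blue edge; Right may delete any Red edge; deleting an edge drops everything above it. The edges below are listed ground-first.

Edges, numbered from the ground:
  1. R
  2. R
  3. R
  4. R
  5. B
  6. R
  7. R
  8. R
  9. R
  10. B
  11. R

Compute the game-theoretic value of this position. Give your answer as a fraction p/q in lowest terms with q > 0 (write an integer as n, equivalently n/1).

Build value(s[:k]) for k = 1..11, string s = R R R R B R R R R B R.
step 1: add R to get R; options L={ — } R={ 0 } → -1
step 2: add R to get RR; options L={ — } R={ -1 0 } → -2
step 3: add R to get RRR; options L={ — } R={ -2 -1 0 } → -3
step 4: add R to get RRRR; options L={ — } R={ -3 -2 -1 0 } → -4
step 5: add B to get RRRRB; options L={ -4 } R={ -3 -2 -1 0 } → -7/2
step 6: add R to get RRRRBR; options L={ -4 } R={ -7/2 -3 -2 -1 0 } → -15/4
step 7: add R to get RRRRBRR; options L={ -4 } R={ -15/4 -7/2 -3 -2 -1 0 } → -31/8
step 8: add R to get RRRRBRRR; options L={ -4 } R={ -31/8 -15/4 -7/2 -3 -2 -1 0 } → -63/16
step 9: add R to get RRRRBRRRR; options L={ -4 } R={ -63/16 -31/8 -15/4 -7/2 -3 -2 -1 0 } → -127/32
step 10: add B to get RRRRBRRRRB; options L={ -4 -127/32 } R={ -63/16 -31/8 -15/4 -7/2 -3 -2 -1 0 } → -253/64
step 11: add R to get RRRRBRRRRBR; options L={ -4 -127/32 } R={ -253/64 -63/16 -31/8 -15/4 -7/2 -3 -2 -1 0 } → -507/128

-507/128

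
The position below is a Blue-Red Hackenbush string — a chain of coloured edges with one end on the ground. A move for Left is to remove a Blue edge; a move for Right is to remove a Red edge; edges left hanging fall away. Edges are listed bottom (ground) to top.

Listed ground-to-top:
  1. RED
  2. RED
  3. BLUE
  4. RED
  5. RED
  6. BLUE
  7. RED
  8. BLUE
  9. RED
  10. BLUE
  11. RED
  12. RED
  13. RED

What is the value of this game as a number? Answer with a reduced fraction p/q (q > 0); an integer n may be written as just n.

-3759/2048

G_1 [R]  L=[none]  R=[0]  => -1
G_2 [RR]  L=[none]  R=[-1; 0]  => -2
G_3 [RRB]  L=[-2]  R=[-1; 0]  => -3/2
G_4 [RRBR]  L=[-2]  R=[-3/2; -1; 0]  => -7/4
G_5 [RRBRR]  L=[-2]  R=[-7/4; -3/2; -1; 0]  => -15/8
G_6 [RRBRRB]  L=[-2; -15/8]  R=[-7/4; -3/2; -1; 0]  => -29/16
G_7 [RRBRRBR]  L=[-2; -15/8]  R=[-29/16; -7/4; -3/2; -1; 0]  => -59/32
G_8 [RRBRRBRB]  L=[-2; -15/8; -59/32]  R=[-29/16; -7/4; -3/2; -1; 0]  => -117/64
G_9 [RRBRRBRBR]  L=[-2; -15/8; -59/32]  R=[-117/64; -29/16; -7/4; -3/2; -1; 0]  => -235/128
G_10 [RRBRRBRBRB]  L=[-2; -15/8; -59/32; -235/128]  R=[-117/64; -29/16; -7/4; -3/2; -1; 0]  => -469/256
G_11 [RRBRRBRBRBR]  L=[-2; -15/8; -59/32; -235/128]  R=[-469/256; -117/64; -29/16; -7/4; -3/2; -1; 0]  => -939/512
G_12 [RRBRRBRBRBRR]  L=[-2; -15/8; -59/32; -235/128]  R=[-939/512; -469/256; -117/64; -29/16; -7/4; -3/2; -1; 0]  => -1879/1024
G_13 [RRBRRBRBRBRRR]  L=[-2; -15/8; -59/32; -235/128]  R=[-1879/1024; -939/512; -469/256; -117/64; -29/16; -7/4; -3/2; -1; 0]  => -3759/2048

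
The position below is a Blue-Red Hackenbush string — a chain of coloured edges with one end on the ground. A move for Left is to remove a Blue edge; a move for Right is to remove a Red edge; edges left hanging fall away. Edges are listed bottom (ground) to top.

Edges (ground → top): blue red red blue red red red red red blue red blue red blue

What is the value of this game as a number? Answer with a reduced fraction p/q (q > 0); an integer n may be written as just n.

b: Left { 0 }, Right {  } => simplest 1
br: Left { 0 }, Right { 1 } => simplest 1/2
brr: Left { 0 }, Right { 1/2 1 } => simplest 1/4
brrb: Left { 0 1/4 }, Right { 1/2 1 } => simplest 3/8
brrbr: Left { 0 1/4 }, Right { 3/8 1/2 1 } => simplest 5/16
brrbrr: Left { 0 1/4 }, Right { 5/16 3/8 1/2 1 } => simplest 9/32
brrbrrr: Left { 0 1/4 }, Right { 9/32 5/16 3/8 1/2 1 } => simplest 17/64
brrbrrrr: Left { 0 1/4 }, Right { 17/64 9/32 5/16 3/8 1/2 1 } => simplest 33/128
brrbrrrrr: Left { 0 1/4 }, Right { 33/128 17/64 9/32 5/16 3/8 1/2 1 } => simplest 65/256
brrbrrrrrb: Left { 0 1/4 65/256 }, Right { 33/128 17/64 9/32 5/16 3/8 1/2 1 } => simplest 131/512
brrbrrrrrbr: Left { 0 1/4 65/256 }, Right { 131/512 33/128 17/64 9/32 5/16 3/8 1/2 1 } => simplest 261/1024
brrbrrrrrbrb: Left { 0 1/4 65/256 261/1024 }, Right { 131/512 33/128 17/64 9/32 5/16 3/8 1/2 1 } => simplest 523/2048
brrbrrrrrbrbr: Left { 0 1/4 65/256 261/1024 }, Right { 523/2048 131/512 33/128 17/64 9/32 5/16 3/8 1/2 1 } => simplest 1045/4096
brrbrrrrrbrbrb: Left { 0 1/4 65/256 261/1024 1045/4096 }, Right { 523/2048 131/512 33/128 17/64 9/32 5/16 3/8 1/2 1 } => simplest 2091/8192

2091/8192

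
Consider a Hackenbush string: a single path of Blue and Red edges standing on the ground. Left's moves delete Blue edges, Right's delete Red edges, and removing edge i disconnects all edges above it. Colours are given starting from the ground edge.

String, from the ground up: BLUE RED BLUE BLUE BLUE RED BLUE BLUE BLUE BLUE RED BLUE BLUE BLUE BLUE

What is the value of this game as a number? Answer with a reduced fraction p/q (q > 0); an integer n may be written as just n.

Build G(s[:k]) for k = 1..15, string s = BLUE RED BLUE BLUE BLUE RED BLUE BLUE BLUE BLUE RED BLUE BLUE BLUE BLUE.
1 of 15 · B · max L 0 · min R +∞ -> 1
2 of 15 · BR · max L 0 · min R 1 -> 1/2
3 of 15 · BRB · max L 1/2 · min R 1 -> 3/4
4 of 15 · BRBB · max L 3/4 · min R 1 -> 7/8
5 of 15 · BRBBB · max L 7/8 · min R 1 -> 15/16
6 of 15 · BRBBBR · max L 7/8 · min R 15/16 -> 29/32
7 of 15 · BRBBBRB · max L 29/32 · min R 15/16 -> 59/64
8 of 15 · BRBBBRBB · max L 59/64 · min R 15/16 -> 119/128
9 of 15 · BRBBBRBBB · max L 119/128 · min R 15/16 -> 239/256
10 of 15 · BRBBBRBBBB · max L 239/256 · min R 15/16 -> 479/512
11 of 15 · BRBBBRBBBBR · max L 239/256 · min R 479/512 -> 957/1024
12 of 15 · BRBBBRBBBBRB · max L 957/1024 · min R 479/512 -> 1915/2048
13 of 15 · BRBBBRBBBBRBB · max L 1915/2048 · min R 479/512 -> 3831/4096
14 of 15 · BRBBBRBBBBRBBB · max L 3831/4096 · min R 479/512 -> 7663/8192
15 of 15 · BRBBBRBBBBRBBBB · max L 7663/8192 · min R 479/512 -> 15327/16384

15327/16384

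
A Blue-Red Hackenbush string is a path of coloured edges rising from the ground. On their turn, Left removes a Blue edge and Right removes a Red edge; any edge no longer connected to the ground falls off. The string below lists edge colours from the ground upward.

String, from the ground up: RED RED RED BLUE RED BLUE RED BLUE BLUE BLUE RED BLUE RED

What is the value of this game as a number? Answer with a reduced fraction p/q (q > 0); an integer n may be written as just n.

Prefix values for RED RED RED BLUE RED BLUE RED BLUE BLUE BLUE RED BLUE RED via {L|R} + simplicity:
step 1: add RED to get R; options L={ (no moves) } R={ 0 } ⇒ -1
step 2: add RED to get RR; options L={ (no moves) } R={ -1,0 } ⇒ -2
step 3: add RED to get RRR; options L={ (no moves) } R={ -2,-1,0 } ⇒ -3
step 4: add BLUE to get RRRB; options L={ -3 } R={ -2,-1,0 } ⇒ -5/2
step 5: add RED to get RRRBR; options L={ -3 } R={ -5/2,-2,-1,0 } ⇒ -11/4
step 6: add BLUE to get RRRBRB; options L={ -3,-11/4 } R={ -5/2,-2,-1,0 } ⇒ -21/8
step 7: add RED to get RRRBRBR; options L={ -3,-11/4 } R={ -21/8,-5/2,-2,-1,0 } ⇒ -43/16
step 8: add BLUE to get RRRBRBRB; options L={ -3,-11/4,-43/16 } R={ -21/8,-5/2,-2,-1,0 } ⇒ -85/32
step 9: add BLUE to get RRRBRBRBB; options L={ -3,-11/4,-43/16,-85/32 } R={ -21/8,-5/2,-2,-1,0 } ⇒ -169/64
step 10: add BLUE to get RRRBRBRBBB; options L={ -3,-11/4,-43/16,-85/32,-169/64 } R={ -21/8,-5/2,-2,-1,0 } ⇒ -337/128
step 11: add RED to get RRRBRBRBBBR; options L={ -3,-11/4,-43/16,-85/32,-169/64 } R={ -337/128,-21/8,-5/2,-2,-1,0 } ⇒ -675/256
step 12: add BLUE to get RRRBRBRBBBRB; options L={ -3,-11/4,-43/16,-85/32,-169/64,-675/256 } R={ -337/128,-21/8,-5/2,-2,-1,0 } ⇒ -1349/512
step 13: add RED to get RRRBRBRBBBRBR; options L={ -3,-11/4,-43/16,-85/32,-169/64,-675/256 } R={ -1349/512,-337/128,-21/8,-5/2,-2,-1,0 } ⇒ -2699/1024

-2699/1024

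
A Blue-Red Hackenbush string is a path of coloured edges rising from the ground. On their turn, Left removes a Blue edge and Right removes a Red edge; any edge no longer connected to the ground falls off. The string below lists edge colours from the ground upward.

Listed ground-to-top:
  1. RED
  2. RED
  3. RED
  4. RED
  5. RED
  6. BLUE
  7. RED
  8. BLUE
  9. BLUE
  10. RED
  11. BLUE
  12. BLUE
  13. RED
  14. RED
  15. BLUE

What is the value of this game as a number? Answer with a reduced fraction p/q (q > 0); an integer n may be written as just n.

-4685/1024

Build value(s[:k]) for k = 1..15, string s = RED RED RED RED RED BLUE RED BLUE BLUE RED BLUE BLUE RED RED BLUE.
1 of 15 · R · max L −∞ · min R 0 -> -1
2 of 15 · RR · max L −∞ · min R -1 -> -2
3 of 15 · RRR · max L −∞ · min R -2 -> -3
4 of 15 · RRRR · max L −∞ · min R -3 -> -4
5 of 15 · RRRRR · max L −∞ · min R -4 -> -5
6 of 15 · RRRRRB · max L -5 · min R -4 -> -9/2
7 of 15 · RRRRRBR · max L -5 · min R -9/2 -> -19/4
8 of 15 · RRRRRBRB · max L -19/4 · min R -9/2 -> -37/8
9 of 15 · RRRRRBRBB · max L -37/8 · min R -9/2 -> -73/16
10 of 15 · RRRRRBRBBR · max L -37/8 · min R -73/16 -> -147/32
11 of 15 · RRRRRBRBBRB · max L -147/32 · min R -73/16 -> -293/64
12 of 15 · RRRRRBRBBRBB · max L -293/64 · min R -73/16 -> -585/128
13 of 15 · RRRRRBRBBRBBR · max L -293/64 · min R -585/128 -> -1171/256
14 of 15 · RRRRRBRBBRBBRR · max L -293/64 · min R -1171/256 -> -2343/512
15 of 15 · RRRRRBRBBRBBRRB · max L -2343/512 · min R -1171/256 -> -4685/1024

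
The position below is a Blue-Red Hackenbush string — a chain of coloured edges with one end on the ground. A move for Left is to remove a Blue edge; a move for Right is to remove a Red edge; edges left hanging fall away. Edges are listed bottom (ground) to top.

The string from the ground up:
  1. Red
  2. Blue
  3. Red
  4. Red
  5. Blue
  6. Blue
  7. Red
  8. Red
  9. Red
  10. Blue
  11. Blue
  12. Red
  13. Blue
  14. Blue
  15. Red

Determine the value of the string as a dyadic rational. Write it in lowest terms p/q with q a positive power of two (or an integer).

Recurse on prefixes of the 15-edge string Red Blue Red Red Blue Blue Red Red Red Blue Blue Red Blue Blue Red:
1 of 15 · R · max L −∞ · min R 0 so -1
2 of 15 · RB · max L -1 · min R 0 so -1/2
3 of 15 · RBR · max L -1 · min R -1/2 so -3/4
4 of 15 · RBRR · max L -1 · min R -3/4 so -7/8
5 of 15 · RBRRB · max L -7/8 · min R -3/4 so -13/16
6 of 15 · RBRRBB · max L -13/16 · min R -3/4 so -25/32
7 of 15 · RBRRBBR · max L -13/16 · min R -25/32 so -51/64
8 of 15 · RBRRBBRR · max L -13/16 · min R -51/64 so -103/128
9 of 15 · RBRRBBRRR · max L -13/16 · min R -103/128 so -207/256
10 of 15 · RBRRBBRRRB · max L -207/256 · min R -103/128 so -413/512
11 of 15 · RBRRBBRRRBB · max L -413/512 · min R -103/128 so -825/1024
12 of 15 · RBRRBBRRRBBR · max L -413/512 · min R -825/1024 so -1651/2048
13 of 15 · RBRRBBRRRBBRB · max L -1651/2048 · min R -825/1024 so -3301/4096
14 of 15 · RBRRBBRRRBBRBB · max L -3301/4096 · min R -825/1024 so -6601/8192
15 of 15 · RBRRBBRRRBBRBBR · max L -3301/4096 · min R -6601/8192 so -13203/16384

-13203/16384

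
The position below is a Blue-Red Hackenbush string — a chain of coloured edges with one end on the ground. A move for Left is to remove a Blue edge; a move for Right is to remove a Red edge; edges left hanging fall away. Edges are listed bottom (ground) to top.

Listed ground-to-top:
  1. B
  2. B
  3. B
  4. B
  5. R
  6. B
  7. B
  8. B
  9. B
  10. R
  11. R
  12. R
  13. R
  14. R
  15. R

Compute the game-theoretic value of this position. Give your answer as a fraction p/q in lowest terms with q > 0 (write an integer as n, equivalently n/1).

v(B) = { 0 | — } ⇒ 1
v(BB) = { 0; 1 | — } ⇒ 2
v(BBB) = { 0; 1; 2 | — } ⇒ 3
v(BBBB) = { 0; 1; 2; 3 | — } ⇒ 4
v(BBBBR) = { 0; 1; 2; 3 | 4 } ⇒ 7/2
v(BBBBRB) = { 0; 1; 2; 3; 7/2 | 4 } ⇒ 15/4
v(BBBBRBB) = { 0; 1; 2; 3; 7/2; 15/4 | 4 } ⇒ 31/8
v(BBBBRBBB) = { 0; 1; 2; 3; 7/2; 15/4; 31/8 | 4 } ⇒ 63/16
v(BBBBRBBBB) = { 0; 1; 2; 3; 7/2; 15/4; 31/8; 63/16 | 4 } ⇒ 127/32
v(BBBBRBBBBR) = { 0; 1; 2; 3; 7/2; 15/4; 31/8; 63/16 | 127/32; 4 } ⇒ 253/64
v(BBBBRBBBBRR) = { 0; 1; 2; 3; 7/2; 15/4; 31/8; 63/16 | 253/64; 127/32; 4 } ⇒ 505/128
v(BBBBRBBBBRRR) = { 0; 1; 2; 3; 7/2; 15/4; 31/8; 63/16 | 505/128; 253/64; 127/32; 4 } ⇒ 1009/256
v(BBBBRBBBBRRRR) = { 0; 1; 2; 3; 7/2; 15/4; 31/8; 63/16 | 1009/256; 505/128; 253/64; 127/32; 4 } ⇒ 2017/512
v(BBBBRBBBBRRRRR) = { 0; 1; 2; 3; 7/2; 15/4; 31/8; 63/16 | 2017/512; 1009/256; 505/128; 253/64; 127/32; 4 } ⇒ 4033/1024
v(BBBBRBBBBRRRRRR) = { 0; 1; 2; 3; 7/2; 15/4; 31/8; 63/16 | 4033/1024; 2017/512; 1009/256; 505/128; 253/64; 127/32; 4 } ⇒ 8065/2048

8065/2048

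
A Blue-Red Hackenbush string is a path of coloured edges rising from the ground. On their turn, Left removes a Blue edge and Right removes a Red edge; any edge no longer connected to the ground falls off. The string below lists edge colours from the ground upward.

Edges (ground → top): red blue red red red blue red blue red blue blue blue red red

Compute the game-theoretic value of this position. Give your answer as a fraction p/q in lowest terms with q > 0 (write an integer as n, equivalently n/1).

value_1 [r]  L=[·]  R=[0]  — -1
value_2 [rb]  L=[-1]  R=[0]  — -1/2
value_3 [rbr]  L=[-1]  R=[-1/2 0]  — -3/4
value_4 [rbrr]  L=[-1]  R=[-3/4 -1/2 0]  — -7/8
value_5 [rbrrr]  L=[-1]  R=[-7/8 -3/4 -1/2 0]  — -15/16
value_6 [rbrrrb]  L=[-1 -15/16]  R=[-7/8 -3/4 -1/2 0]  — -29/32
value_7 [rbrrrbr]  L=[-1 -15/16]  R=[-29/32 -7/8 -3/4 -1/2 0]  — -59/64
value_8 [rbrrrbrb]  L=[-1 -15/16 -59/64]  R=[-29/32 -7/8 -3/4 -1/2 0]  — -117/128
value_9 [rbrrrbrbr]  L=[-1 -15/16 -59/64]  R=[-117/128 -29/32 -7/8 -3/4 -1/2 0]  — -235/256
value_10 [rbrrrbrbrb]  L=[-1 -15/16 -59/64 -235/256]  R=[-117/128 -29/32 -7/8 -3/4 -1/2 0]  — -469/512
value_11 [rbrrrbrbrbb]  L=[-1 -15/16 -59/64 -235/256 -469/512]  R=[-117/128 -29/32 -7/8 -3/4 -1/2 0]  — -937/1024
value_12 [rbrrrbrbrbbb]  L=[-1 -15/16 -59/64 -235/256 -469/512 -937/1024]  R=[-117/128 -29/32 -7/8 -3/4 -1/2 0]  — -1873/2048
value_13 [rbrrrbrbrbbbr]  L=[-1 -15/16 -59/64 -235/256 -469/512 -937/1024]  R=[-1873/2048 -117/128 -29/32 -7/8 -3/4 -1/2 0]  — -3747/4096
value_14 [rbrrrbrbrbbbrr]  L=[-1 -15/16 -59/64 -235/256 -469/512 -937/1024]  R=[-3747/4096 -1873/2048 -117/128 -29/32 -7/8 -3/4 -1/2 0]  — -7495/8192

-7495/8192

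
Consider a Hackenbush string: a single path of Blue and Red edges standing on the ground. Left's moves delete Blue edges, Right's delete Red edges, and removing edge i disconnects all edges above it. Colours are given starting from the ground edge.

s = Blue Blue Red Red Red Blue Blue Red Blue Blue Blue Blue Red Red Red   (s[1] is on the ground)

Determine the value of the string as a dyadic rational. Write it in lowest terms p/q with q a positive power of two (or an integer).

Recurse on prefixes of the 15-edge string Blue Blue Red Red Red Blue Blue Red Blue Blue Blue Blue Red Red Red:
B: Left { 0 }, Right { ∅ } -> simplest 1
BB: Left { 0; 1 }, Right { ∅ } -> simplest 2
BBR: Left { 0; 1 }, Right { 2 } -> simplest 3/2
BBRR: Left { 0; 1 }, Right { 3/2; 2 } -> simplest 5/4
BBRRR: Left { 0; 1 }, Right { 5/4; 3/2; 2 } -> simplest 9/8
BBRRRB: Left { 0; 1; 9/8 }, Right { 5/4; 3/2; 2 } -> simplest 19/16
BBRRRBB: Left { 0; 1; 9/8; 19/16 }, Right { 5/4; 3/2; 2 } -> simplest 39/32
BBRRRBBR: Left { 0; 1; 9/8; 19/16 }, Right { 39/32; 5/4; 3/2; 2 } -> simplest 77/64
BBRRRBBRB: Left { 0; 1; 9/8; 19/16; 77/64 }, Right { 39/32; 5/4; 3/2; 2 } -> simplest 155/128
BBRRRBBRBB: Left { 0; 1; 9/8; 19/16; 77/64; 155/128 }, Right { 39/32; 5/4; 3/2; 2 } -> simplest 311/256
BBRRRBBRBBB: Left { 0; 1; 9/8; 19/16; 77/64; 155/128; 311/256 }, Right { 39/32; 5/4; 3/2; 2 } -> simplest 623/512
BBRRRBBRBBBB: Left { 0; 1; 9/8; 19/16; 77/64; 155/128; 311/256; 623/512 }, Right { 39/32; 5/4; 3/2; 2 } -> simplest 1247/1024
BBRRRBBRBBBBR: Left { 0; 1; 9/8; 19/16; 77/64; 155/128; 311/256; 623/512 }, Right { 1247/1024; 39/32; 5/4; 3/2; 2 } -> simplest 2493/2048
BBRRRBBRBBBBRR: Left { 0; 1; 9/8; 19/16; 77/64; 155/128; 311/256; 623/512 }, Right { 2493/2048; 1247/1024; 39/32; 5/4; 3/2; 2 } -> simplest 4985/4096
BBRRRBBRBBBBRRR: Left { 0; 1; 9/8; 19/16; 77/64; 155/128; 311/256; 623/512 }, Right { 4985/4096; 2493/2048; 1247/1024; 39/32; 5/4; 3/2; 2 } -> simplest 9969/8192

9969/8192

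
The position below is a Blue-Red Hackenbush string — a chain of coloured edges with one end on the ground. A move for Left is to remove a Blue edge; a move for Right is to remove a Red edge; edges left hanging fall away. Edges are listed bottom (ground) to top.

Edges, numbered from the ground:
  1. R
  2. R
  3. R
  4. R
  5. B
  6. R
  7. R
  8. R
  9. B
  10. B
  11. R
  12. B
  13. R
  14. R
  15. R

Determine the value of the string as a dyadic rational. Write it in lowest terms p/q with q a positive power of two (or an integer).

-7983/2048

v(R) = { — | 0 } — -1
v(RR) = { — | -1, 0 } — -2
v(RRR) = { — | -2, -1, 0 } — -3
v(RRRR) = { — | -3, -2, -1, 0 } — -4
v(RRRRB) = { -4 | -3, -2, -1, 0 } — -7/2
v(RRRRBR) = { -4 | -7/2, -3, -2, -1, 0 } — -15/4
v(RRRRBRR) = { -4 | -15/4, -7/2, -3, -2, -1, 0 } — -31/8
v(RRRRBRRR) = { -4 | -31/8, -15/4, -7/2, -3, -2, -1, 0 } — -63/16
v(RRRRBRRRB) = { -4, -63/16 | -31/8, -15/4, -7/2, -3, -2, -1, 0 } — -125/32
v(RRRRBRRRBB) = { -4, -63/16, -125/32 | -31/8, -15/4, -7/2, -3, -2, -1, 0 } — -249/64
v(RRRRBRRRBBR) = { -4, -63/16, -125/32 | -249/64, -31/8, -15/4, -7/2, -3, -2, -1, 0 } — -499/128
v(RRRRBRRRBBRB) = { -4, -63/16, -125/32, -499/128 | -249/64, -31/8, -15/4, -7/2, -3, -2, -1, 0 } — -997/256
v(RRRRBRRRBBRBR) = { -4, -63/16, -125/32, -499/128 | -997/256, -249/64, -31/8, -15/4, -7/2, -3, -2, -1, 0 } — -1995/512
v(RRRRBRRRBBRBRR) = { -4, -63/16, -125/32, -499/128 | -1995/512, -997/256, -249/64, -31/8, -15/4, -7/2, -3, -2, -1, 0 } — -3991/1024
v(RRRRBRRRBBRBRRR) = { -4, -63/16, -125/32, -499/128 | -3991/1024, -1995/512, -997/256, -249/64, -31/8, -15/4, -7/2, -3, -2, -1, 0 } — -7983/2048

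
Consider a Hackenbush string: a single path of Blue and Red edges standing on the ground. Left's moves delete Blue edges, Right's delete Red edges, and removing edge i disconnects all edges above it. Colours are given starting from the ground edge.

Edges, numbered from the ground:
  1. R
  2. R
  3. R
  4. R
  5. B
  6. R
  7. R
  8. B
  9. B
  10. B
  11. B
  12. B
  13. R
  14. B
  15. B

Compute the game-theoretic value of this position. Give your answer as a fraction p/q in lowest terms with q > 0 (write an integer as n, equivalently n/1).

-7689/2048

R: Left { none }, Right { 0 } → simplest -1
RR: Left { none }, Right { -1,0 } → simplest -2
RRR: Left { none }, Right { -2,-1,0 } → simplest -3
RRRR: Left { none }, Right { -3,-2,-1,0 } → simplest -4
RRRRB: Left { -4 }, Right { -3,-2,-1,0 } → simplest -7/2
RRRRBR: Left { -4 }, Right { -7/2,-3,-2,-1,0 } → simplest -15/4
RRRRBRR: Left { -4 }, Right { -15/4,-7/2,-3,-2,-1,0 } → simplest -31/8
RRRRBRRB: Left { -4,-31/8 }, Right { -15/4,-7/2,-3,-2,-1,0 } → simplest -61/16
RRRRBRRBB: Left { -4,-31/8,-61/16 }, Right { -15/4,-7/2,-3,-2,-1,0 } → simplest -121/32
RRRRBRRBBB: Left { -4,-31/8,-61/16,-121/32 }, Right { -15/4,-7/2,-3,-2,-1,0 } → simplest -241/64
RRRRBRRBBBB: Left { -4,-31/8,-61/16,-121/32,-241/64 }, Right { -15/4,-7/2,-3,-2,-1,0 } → simplest -481/128
RRRRBRRBBBBB: Left { -4,-31/8,-61/16,-121/32,-241/64,-481/128 }, Right { -15/4,-7/2,-3,-2,-1,0 } → simplest -961/256
RRRRBRRBBBBBR: Left { -4,-31/8,-61/16,-121/32,-241/64,-481/128 }, Right { -961/256,-15/4,-7/2,-3,-2,-1,0 } → simplest -1923/512
RRRRBRRBBBBBRB: Left { -4,-31/8,-61/16,-121/32,-241/64,-481/128,-1923/512 }, Right { -961/256,-15/4,-7/2,-3,-2,-1,0 } → simplest -3845/1024
RRRRBRRBBBBBRBB: Left { -4,-31/8,-61/16,-121/32,-241/64,-481/128,-1923/512,-3845/1024 }, Right { -961/256,-15/4,-7/2,-3,-2,-1,0 } → simplest -7689/2048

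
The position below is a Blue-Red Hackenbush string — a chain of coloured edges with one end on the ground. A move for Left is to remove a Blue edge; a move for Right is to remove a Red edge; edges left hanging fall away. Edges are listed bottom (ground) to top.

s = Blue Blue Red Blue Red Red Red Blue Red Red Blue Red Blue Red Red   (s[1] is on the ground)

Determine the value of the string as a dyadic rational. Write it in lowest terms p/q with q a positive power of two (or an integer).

12585/8192

Build G(s[:k]) for k = 1..15, string s = Blue Blue Red Blue Red Red Red Blue Red Red Blue Red Blue Red Red.
edge 1 of 15 (Blue): { 0 | — } -> 1
edge 2 of 15 (Blue): { 0 1 | — } -> 2
edge 3 of 15 (Red): { 0 1 | 2 } -> 3/2
edge 4 of 15 (Blue): { 0 1 3/2 | 2 } -> 7/4
edge 5 of 15 (Red): { 0 1 3/2 | 7/4 2 } -> 13/8
edge 6 of 15 (Red): { 0 1 3/2 | 13/8 7/4 2 } -> 25/16
edge 7 of 15 (Red): { 0 1 3/2 | 25/16 13/8 7/4 2 } -> 49/32
edge 8 of 15 (Blue): { 0 1 3/2 49/32 | 25/16 13/8 7/4 2 } -> 99/64
edge 9 of 15 (Red): { 0 1 3/2 49/32 | 99/64 25/16 13/8 7/4 2 } -> 197/128
edge 10 of 15 (Red): { 0 1 3/2 49/32 | 197/128 99/64 25/16 13/8 7/4 2 } -> 393/256
edge 11 of 15 (Blue): { 0 1 3/2 49/32 393/256 | 197/128 99/64 25/16 13/8 7/4 2 } -> 787/512
edge 12 of 15 (Red): { 0 1 3/2 49/32 393/256 | 787/512 197/128 99/64 25/16 13/8 7/4 2 } -> 1573/1024
edge 13 of 15 (Blue): { 0 1 3/2 49/32 393/256 1573/1024 | 787/512 197/128 99/64 25/16 13/8 7/4 2 } -> 3147/2048
edge 14 of 15 (Red): { 0 1 3/2 49/32 393/256 1573/1024 | 3147/2048 787/512 197/128 99/64 25/16 13/8 7/4 2 } -> 6293/4096
edge 15 of 15 (Red): { 0 1 3/2 49/32 393/256 1573/1024 | 6293/4096 3147/2048 787/512 197/128 99/64 25/16 13/8 7/4 2 } -> 12585/8192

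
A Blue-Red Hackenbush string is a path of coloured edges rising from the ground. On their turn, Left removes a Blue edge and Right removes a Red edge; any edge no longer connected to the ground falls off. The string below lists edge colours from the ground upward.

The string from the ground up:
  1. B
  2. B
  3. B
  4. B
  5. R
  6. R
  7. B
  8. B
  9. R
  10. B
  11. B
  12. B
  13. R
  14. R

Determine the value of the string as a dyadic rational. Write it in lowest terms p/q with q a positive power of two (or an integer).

3513/1024

Build val(s[:k]) for k = 1..14, string s = B B B B R R B B R B B B R R.
edge 1 of 14 (B): { 0 | none } gives 1
edge 2 of 14 (B): { 0; 1 | none } gives 2
edge 3 of 14 (B): { 0; 1; 2 | none } gives 3
edge 4 of 14 (B): { 0; 1; 2; 3 | none } gives 4
edge 5 of 14 (R): { 0; 1; 2; 3 | 4 } gives 7/2
edge 6 of 14 (R): { 0; 1; 2; 3 | 7/2; 4 } gives 13/4
edge 7 of 14 (B): { 0; 1; 2; 3; 13/4 | 7/2; 4 } gives 27/8
edge 8 of 14 (B): { 0; 1; 2; 3; 13/4; 27/8 | 7/2; 4 } gives 55/16
edge 9 of 14 (R): { 0; 1; 2; 3; 13/4; 27/8 | 55/16; 7/2; 4 } gives 109/32
edge 10 of 14 (B): { 0; 1; 2; 3; 13/4; 27/8; 109/32 | 55/16; 7/2; 4 } gives 219/64
edge 11 of 14 (B): { 0; 1; 2; 3; 13/4; 27/8; 109/32; 219/64 | 55/16; 7/2; 4 } gives 439/128
edge 12 of 14 (B): { 0; 1; 2; 3; 13/4; 27/8; 109/32; 219/64; 439/128 | 55/16; 7/2; 4 } gives 879/256
edge 13 of 14 (R): { 0; 1; 2; 3; 13/4; 27/8; 109/32; 219/64; 439/128 | 879/256; 55/16; 7/2; 4 } gives 1757/512
edge 14 of 14 (R): { 0; 1; 2; 3; 13/4; 27/8; 109/32; 219/64; 439/128 | 1757/512; 879/256; 55/16; 7/2; 4 } gives 3513/1024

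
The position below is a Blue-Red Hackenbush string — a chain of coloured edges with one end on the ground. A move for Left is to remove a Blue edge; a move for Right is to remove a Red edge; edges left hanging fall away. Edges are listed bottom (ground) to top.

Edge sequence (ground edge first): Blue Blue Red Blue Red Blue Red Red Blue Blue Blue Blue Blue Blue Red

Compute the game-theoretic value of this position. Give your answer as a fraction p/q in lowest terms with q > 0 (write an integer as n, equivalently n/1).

Build value(s[:k]) for k = 1..15, string s = Blue Blue Red Blue Red Blue Red Red Blue Blue Blue Blue Blue Blue Red.
1 of 15 · B · max L 0 · min R +∞ — 1
2 of 15 · BB · max L 1 · min R +∞ — 2
3 of 15 · BBR · max L 1 · min R 2 — 3/2
4 of 15 · BBRB · max L 3/2 · min R 2 — 7/4
5 of 15 · BBRBR · max L 3/2 · min R 7/4 — 13/8
6 of 15 · BBRBRB · max L 13/8 · min R 7/4 — 27/16
7 of 15 · BBRBRBR · max L 13/8 · min R 27/16 — 53/32
8 of 15 · BBRBRBRR · max L 13/8 · min R 53/32 — 105/64
9 of 15 · BBRBRBRRB · max L 105/64 · min R 53/32 — 211/128
10 of 15 · BBRBRBRRBB · max L 211/128 · min R 53/32 — 423/256
11 of 15 · BBRBRBRRBBB · max L 423/256 · min R 53/32 — 847/512
12 of 15 · BBRBRBRRBBBB · max L 847/512 · min R 53/32 — 1695/1024
13 of 15 · BBRBRBRRBBBBB · max L 1695/1024 · min R 53/32 — 3391/2048
14 of 15 · BBRBRBRRBBBBBB · max L 3391/2048 · min R 53/32 — 6783/4096
15 of 15 · BBRBRBRRBBBBBBR · max L 3391/2048 · min R 6783/4096 — 13565/8192

13565/8192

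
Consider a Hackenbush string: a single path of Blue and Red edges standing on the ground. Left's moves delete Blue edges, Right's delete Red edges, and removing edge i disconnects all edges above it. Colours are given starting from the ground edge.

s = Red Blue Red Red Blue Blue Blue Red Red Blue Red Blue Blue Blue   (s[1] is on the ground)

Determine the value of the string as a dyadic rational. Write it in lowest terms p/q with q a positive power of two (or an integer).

Recurse on prefixes of the 14-edge string Red Blue Red Red Blue Blue Blue Red Red Blue Red Blue Blue Blue:
edge 1 of 14 (Red): { ∅ | 0 } gives -1
edge 2 of 14 (Blue): { -1 | 0 } gives -1/2
edge 3 of 14 (Red): { -1 | -1/2; 0 } gives -3/4
edge 4 of 14 (Red): { -1 | -3/4; -1/2; 0 } gives -7/8
edge 5 of 14 (Blue): { -1; -7/8 | -3/4; -1/2; 0 } gives -13/16
edge 6 of 14 (Blue): { -1; -7/8; -13/16 | -3/4; -1/2; 0 } gives -25/32
edge 7 of 14 (Blue): { -1; -7/8; -13/16; -25/32 | -3/4; -1/2; 0 } gives -49/64
edge 8 of 14 (Red): { -1; -7/8; -13/16; -25/32 | -49/64; -3/4; -1/2; 0 } gives -99/128
edge 9 of 14 (Red): { -1; -7/8; -13/16; -25/32 | -99/128; -49/64; -3/4; -1/2; 0 } gives -199/256
edge 10 of 14 (Blue): { -1; -7/8; -13/16; -25/32; -199/256 | -99/128; -49/64; -3/4; -1/2; 0 } gives -397/512
edge 11 of 14 (Red): { -1; -7/8; -13/16; -25/32; -199/256 | -397/512; -99/128; -49/64; -3/4; -1/2; 0 } gives -795/1024
edge 12 of 14 (Blue): { -1; -7/8; -13/16; -25/32; -199/256; -795/1024 | -397/512; -99/128; -49/64; -3/4; -1/2; 0 } gives -1589/2048
edge 13 of 14 (Blue): { -1; -7/8; -13/16; -25/32; -199/256; -795/1024; -1589/2048 | -397/512; -99/128; -49/64; -3/4; -1/2; 0 } gives -3177/4096
edge 14 of 14 (Blue): { -1; -7/8; -13/16; -25/32; -199/256; -795/1024; -1589/2048; -3177/4096 | -397/512; -99/128; -49/64; -3/4; -1/2; 0 } gives -6353/8192

-6353/8192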